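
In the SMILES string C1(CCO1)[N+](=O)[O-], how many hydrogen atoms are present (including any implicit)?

Hydrogens are implicit in SMILES; fill each atom to its normal valence:
  2 × C: 2 H each → 4
  2 × O: no H
  1 × C: 1 H
  1 × N (charge +1): no H
  1 × O (charge -1): no H
  Total hydrogens = 5.

5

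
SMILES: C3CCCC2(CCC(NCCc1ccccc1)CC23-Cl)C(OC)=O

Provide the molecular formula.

Heavy atoms from the SMILES: 20 C, 1 Cl, 1 N, 2 O.
Implicit hydrogens by atom environment:
  9 × C: 2 H each → 18
  5 × C (aromatic): 1 H each → 5
  3 × C: no H
  2 × O: no H
  1 × C: 3 H
  1 × C: 1 H
  1 × C (aromatic): no H
  1 × Cl: no H
  1 × N: 1 H
  Total hydrogens = 28.
Molecular formula: C20H28ClNO2

C20H28ClNO2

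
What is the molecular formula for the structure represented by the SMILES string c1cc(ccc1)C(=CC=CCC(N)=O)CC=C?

C15H17NO

Heavy atoms from the SMILES: 15 C, 1 N, 1 O.
Implicit hydrogens by atom environment:
  5 × C (aromatic): 1 H each → 5
  4 × C: 1 H each → 4
  3 × C: 2 H each → 6
  2 × C: no H
  1 × C (aromatic): no H
  1 × N: 2 H
  1 × O: no H
  Total hydrogens = 17.
Molecular formula: C15H17NO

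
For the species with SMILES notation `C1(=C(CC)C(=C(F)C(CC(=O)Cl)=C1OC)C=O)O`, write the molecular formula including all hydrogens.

C12H12ClFO4

Heavy atoms from the SMILES: 12 C, 1 Cl, 1 F, 4 O.
Implicit hydrogens by atom environment:
  6 × C (aromatic): no H
  3 × O: no H
  2 × C: 3 H each → 6
  2 × C: 2 H each → 4
  1 × C: 1 H
  1 × C: no H
  1 × Cl: no H
  1 × F: no H
  1 × O: 1 H
  Total hydrogens = 12.
Molecular formula: C12H12ClFO4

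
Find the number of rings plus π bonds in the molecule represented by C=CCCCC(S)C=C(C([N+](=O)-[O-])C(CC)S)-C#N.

Molecular formula from the SMILES: C13H20N2O2S2.
DoU = (2C + 2 + N − H − X)/2 = (2·13 + 2 + 2 − 20 − 0)/2 = 10/2 = 5.
(Structurally: 0 ring(s) + 5 π bond(s) = 5.)

5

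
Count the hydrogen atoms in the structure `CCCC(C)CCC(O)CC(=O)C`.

22

Hydrogens are implicit in SMILES; fill each atom to its normal valence:
  5 × C: 2 H each → 10
  3 × C: 3 H each → 9
  2 × C: 1 H each → 2
  1 × C: no H
  1 × O: 1 H
  1 × O: no H
  Total hydrogens = 22.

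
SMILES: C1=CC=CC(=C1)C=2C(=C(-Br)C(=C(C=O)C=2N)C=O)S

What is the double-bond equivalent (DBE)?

10

Molecular formula from the SMILES: C14H10BrNO2S.
DoU = (2C + 2 + N − H − X)/2 = (2·14 + 2 + 1 − 10 − 1)/2 = 20/2 = 10.
(Structurally: 2 ring(s) + 8 π bond(s) = 10.)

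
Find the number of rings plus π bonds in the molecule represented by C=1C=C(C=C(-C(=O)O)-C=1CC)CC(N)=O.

6

Molecular formula from the SMILES: C11H13NO3.
DoU = (2C + 2 + N − H − X)/2 = (2·11 + 2 + 1 − 13 − 0)/2 = 12/2 = 6.
(Structurally: 1 ring(s) + 5 π bond(s) = 6.)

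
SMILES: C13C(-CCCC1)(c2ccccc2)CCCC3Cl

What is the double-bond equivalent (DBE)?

Molecular formula from the SMILES: C16H21Cl.
DoU = (2C + 2 + N − H − X)/2 = (2·16 + 2 + 0 − 21 − 1)/2 = 12/2 = 6.
(Structurally: 3 ring(s) + 3 π bond(s) = 6.)

6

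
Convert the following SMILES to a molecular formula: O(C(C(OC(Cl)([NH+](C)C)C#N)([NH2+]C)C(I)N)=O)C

Heavy atoms from the SMILES: 9 C, 1 Cl, 1 I, 4 N, 3 O.
Implicit hydrogens by atom environment:
  4 × C: 3 H each → 12
  4 × C: no H
  3 × O: no H
  1 × C: 1 H
  1 × Cl: no H
  1 × I: no H
  1 × N: 2 H
  1 × N (charge +1): 2 H
  1 × N (charge +1): 1 H
  1 × N: no H
  Total hydrogens = 18.
Net charge +2.
Molecular formula: [C9H18ClIN4O3]2+

[C9H18ClIN4O3]2+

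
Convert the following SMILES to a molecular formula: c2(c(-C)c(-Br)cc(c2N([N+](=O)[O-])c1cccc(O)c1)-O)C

C14H13BrN2O4

Heavy atoms from the SMILES: 1 Br, 14 C, 2 N, 4 O.
Implicit hydrogens by atom environment:
  7 × C (aromatic): no H
  5 × C (aromatic): 1 H each → 5
  2 × C: 3 H each → 6
  2 × O: 1 H each → 2
  1 × Br: no H
  1 × N: no H
  1 × N (charge +1): no H
  1 × O: no H
  1 × O (charge -1): no H
  Total hydrogens = 13.
Molecular formula: C14H13BrN2O4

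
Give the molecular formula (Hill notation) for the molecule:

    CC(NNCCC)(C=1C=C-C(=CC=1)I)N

Heavy atoms from the SMILES: 11 C, 1 I, 3 N.
Implicit hydrogens by atom environment:
  4 × C (aromatic): 1 H each → 4
  2 × C: 3 H each → 6
  2 × C: 2 H each → 4
  2 × C (aromatic): no H
  2 × N: 1 H each → 2
  1 × C: no H
  1 × I: no H
  1 × N: 2 H
  Total hydrogens = 18.
Molecular formula: C11H18IN3

C11H18IN3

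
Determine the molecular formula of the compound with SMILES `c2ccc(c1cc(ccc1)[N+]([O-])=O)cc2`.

Heavy atoms from the SMILES: 12 C, 1 N, 2 O.
Implicit hydrogens by atom environment:
  9 × C (aromatic): 1 H each → 9
  3 × C (aromatic): no H
  1 × N (charge +1): no H
  1 × O: no H
  1 × O (charge -1): no H
  Total hydrogens = 9.
Molecular formula: C12H9NO2

C12H9NO2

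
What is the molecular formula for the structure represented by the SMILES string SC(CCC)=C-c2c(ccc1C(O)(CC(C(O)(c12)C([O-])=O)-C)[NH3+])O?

C17H23NO5S

Heavy atoms from the SMILES: 17 C, 1 N, 5 O, 1 S.
Implicit hydrogens by atom environment:
  4 × C (aromatic): no H
  4 × C: no H
  3 × C: 2 H each → 6
  3 × O: 1 H each → 3
  2 × C: 3 H each → 6
  2 × C (aromatic): 1 H each → 2
  2 × C: 1 H each → 2
  1 × N (charge +1): 3 H
  1 × O: no H
  1 × O (charge -1): no H
  1 × S: 1 H
  Total hydrogens = 23.
Molecular formula: C17H23NO5S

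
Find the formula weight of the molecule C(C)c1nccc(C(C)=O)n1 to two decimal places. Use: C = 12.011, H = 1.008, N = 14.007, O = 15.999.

Molecular formula: C8H10N2O.
M = 8×12.011 + 10×1.008 + 2×14.007 + 1×15.999 = 150.18 g/mol.

150.18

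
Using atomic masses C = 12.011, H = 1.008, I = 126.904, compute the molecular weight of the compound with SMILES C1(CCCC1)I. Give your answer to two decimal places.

Molecular formula: C5H9I.
M = 5×12.011 + 9×1.008 + 1×126.904 = 196.03 g/mol.

196.03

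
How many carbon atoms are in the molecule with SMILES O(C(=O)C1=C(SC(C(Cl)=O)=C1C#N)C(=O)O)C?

The symbol for carbon appears 9 times in the SMILES. (Cl is a single chlorine, not C + l.)

9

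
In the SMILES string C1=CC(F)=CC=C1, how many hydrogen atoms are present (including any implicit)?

5

Hydrogens are implicit in SMILES; fill each atom to its normal valence:
  5 × C (aromatic): 1 H each → 5
  1 × C (aromatic): no H
  1 × F: no H
  Total hydrogens = 5.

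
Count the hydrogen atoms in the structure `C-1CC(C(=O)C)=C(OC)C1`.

12

Hydrogens are implicit in SMILES; fill each atom to its normal valence:
  3 × C: 2 H each → 6
  3 × C: no H
  2 × C: 3 H each → 6
  2 × O: no H
  Total hydrogens = 12.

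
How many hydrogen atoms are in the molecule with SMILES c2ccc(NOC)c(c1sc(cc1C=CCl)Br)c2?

Hydrogens are implicit in SMILES; fill each atom to its normal valence:
  5 × C (aromatic): 1 H each → 5
  5 × C (aromatic): no H
  2 × C: 1 H each → 2
  1 × Br: no H
  1 × C: 3 H
  1 × Cl: no H
  1 × N: 1 H
  1 × O: no H
  1 × S (aromatic): no H
  Total hydrogens = 11.

11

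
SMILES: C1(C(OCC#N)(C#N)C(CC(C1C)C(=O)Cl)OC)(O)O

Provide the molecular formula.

C12H15ClN2O5

Heavy atoms from the SMILES: 12 C, 1 Cl, 2 N, 5 O.
Implicit hydrogens by atom environment:
  5 × C: no H
  3 × C: 1 H each → 3
  3 × O: no H
  2 × C: 3 H each → 6
  2 × C: 2 H each → 4
  2 × N: no H
  2 × O: 1 H each → 2
  1 × Cl: no H
  Total hydrogens = 15.
Molecular formula: C12H15ClN2O5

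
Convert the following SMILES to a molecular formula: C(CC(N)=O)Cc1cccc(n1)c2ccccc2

C15H16N2O

Heavy atoms from the SMILES: 15 C, 2 N, 1 O.
Implicit hydrogens by atom environment:
  8 × C (aromatic): 1 H each → 8
  3 × C: 2 H each → 6
  3 × C (aromatic): no H
  1 × C: no H
  1 × N: 2 H
  1 × N (aromatic): no H
  1 × O: no H
  Total hydrogens = 16.
Molecular formula: C15H16N2O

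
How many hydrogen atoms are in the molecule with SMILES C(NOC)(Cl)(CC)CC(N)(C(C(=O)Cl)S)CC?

20

Hydrogens are implicit in SMILES; fill each atom to its normal valence:
  3 × C: 3 H each → 9
  3 × C: 2 H each → 6
  3 × C: no H
  2 × Cl: no H
  2 × O: no H
  1 × C: 1 H
  1 × N: 2 H
  1 × N: 1 H
  1 × S: 1 H
  Total hydrogens = 20.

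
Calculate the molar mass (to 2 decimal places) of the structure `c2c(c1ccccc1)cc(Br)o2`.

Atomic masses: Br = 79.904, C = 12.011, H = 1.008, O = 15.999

Molecular formula: C10H7BrO.
M = 1×79.904 + 10×12.011 + 7×1.008 + 1×15.999 = 223.07 g/mol.

223.07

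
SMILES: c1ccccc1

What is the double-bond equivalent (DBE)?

Molecular formula from the SMILES: C6H6.
DoU = (2C + 2 + N − H − X)/2 = (2·6 + 2 + 0 − 6 − 0)/2 = 8/2 = 4.
(Structurally: 1 ring(s) + 3 π bond(s) = 4.)

4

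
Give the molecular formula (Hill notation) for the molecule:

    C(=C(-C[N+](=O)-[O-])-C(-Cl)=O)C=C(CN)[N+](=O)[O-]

C7H8ClN3O5

Heavy atoms from the SMILES: 7 C, 1 Cl, 3 N, 5 O.
Implicit hydrogens by atom environment:
  3 × C: no H
  3 × O: no H
  2 × C: 2 H each → 4
  2 × C: 1 H each → 2
  2 × N (charge +1): no H
  2 × O (charge -1): no H
  1 × Cl: no H
  1 × N: 2 H
  Total hydrogens = 8.
Molecular formula: C7H8ClN3O5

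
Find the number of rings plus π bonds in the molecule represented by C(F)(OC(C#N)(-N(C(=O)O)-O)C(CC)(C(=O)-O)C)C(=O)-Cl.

5

Molecular formula from the SMILES: C10H12ClFN2O7.
DoU = (2C + 2 + N − H − X)/2 = (2·10 + 2 + 2 − 12 − 2)/2 = 10/2 = 5.
(Structurally: 0 ring(s) + 5 π bond(s) = 5.)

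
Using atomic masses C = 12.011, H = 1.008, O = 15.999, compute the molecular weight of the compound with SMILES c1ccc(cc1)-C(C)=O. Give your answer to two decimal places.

120.15

Molecular formula: C8H8O.
M = 8×12.011 + 8×1.008 + 1×15.999 = 120.15 g/mol.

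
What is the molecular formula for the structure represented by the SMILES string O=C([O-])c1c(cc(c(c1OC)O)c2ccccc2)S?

Heavy atoms from the SMILES: 14 C, 4 O, 1 S.
Implicit hydrogens by atom environment:
  6 × C (aromatic): 1 H each → 6
  6 × C (aromatic): no H
  2 × O: no H
  1 × C: 3 H
  1 × C: no H
  1 × O: 1 H
  1 × O (charge -1): no H
  1 × S: 1 H
  Total hydrogens = 11.
Net charge -1.
Molecular formula: C14H11O4S-

C14H11O4S-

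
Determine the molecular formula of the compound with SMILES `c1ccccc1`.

Heavy atoms from the SMILES: 6 C.
Implicit hydrogens by atom environment:
  6 × C (aromatic): 1 H each → 6
  Total hydrogens = 6.
Molecular formula: C6H6

C6H6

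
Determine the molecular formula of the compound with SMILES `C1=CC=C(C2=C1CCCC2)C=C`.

C12H14

Heavy atoms from the SMILES: 12 C.
Implicit hydrogens by atom environment:
  5 × C: 2 H each → 10
  3 × C (aromatic): 1 H each → 3
  3 × C (aromatic): no H
  1 × C: 1 H
  Total hydrogens = 14.
Molecular formula: C12H14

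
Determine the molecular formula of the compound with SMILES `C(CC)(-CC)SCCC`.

C8H18S

Heavy atoms from the SMILES: 8 C, 1 S.
Implicit hydrogens by atom environment:
  4 × C: 2 H each → 8
  3 × C: 3 H each → 9
  1 × C: 1 H
  1 × S: no H
  Total hydrogens = 18.
Molecular formula: C8H18S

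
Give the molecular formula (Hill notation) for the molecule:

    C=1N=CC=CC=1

Heavy atoms from the SMILES: 5 C, 1 N.
Implicit hydrogens by atom environment:
  5 × C (aromatic): 1 H each → 5
  1 × N (aromatic): no H
  Total hydrogens = 5.
Molecular formula: C5H5N

C5H5N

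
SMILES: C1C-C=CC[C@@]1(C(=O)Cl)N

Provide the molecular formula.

C7H10ClNO

Heavy atoms from the SMILES: 7 C, 1 Cl, 1 N, 1 O.
Implicit hydrogens by atom environment:
  3 × C: 2 H each → 6
  2 × C: 1 H each → 2
  2 × C: no H
  1 × Cl: no H
  1 × N: 2 H
  1 × O: no H
  Total hydrogens = 10.
Molecular formula: C7H10ClNO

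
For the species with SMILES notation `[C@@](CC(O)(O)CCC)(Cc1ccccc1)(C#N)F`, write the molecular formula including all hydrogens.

Heavy atoms from the SMILES: 14 C, 1 F, 1 N, 2 O.
Implicit hydrogens by atom environment:
  5 × C (aromatic): 1 H each → 5
  4 × C: 2 H each → 8
  3 × C: no H
  2 × O: 1 H each → 2
  1 × C: 3 H
  1 × C (aromatic): no H
  1 × F: no H
  1 × N: no H
  Total hydrogens = 18.
Molecular formula: C14H18FNO2

C14H18FNO2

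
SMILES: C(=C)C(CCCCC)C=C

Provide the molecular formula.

C10H18

Heavy atoms from the SMILES: 10 C.
Implicit hydrogens by atom environment:
  6 × C: 2 H each → 12
  3 × C: 1 H each → 3
  1 × C: 3 H
  Total hydrogens = 18.
Molecular formula: C10H18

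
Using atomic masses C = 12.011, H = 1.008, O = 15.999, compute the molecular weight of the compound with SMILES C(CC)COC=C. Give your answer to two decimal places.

Molecular formula: C6H12O.
M = 6×12.011 + 12×1.008 + 1×15.999 = 100.16 g/mol.

100.16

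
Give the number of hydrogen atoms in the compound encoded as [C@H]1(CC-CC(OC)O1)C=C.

Hydrogens are implicit in SMILES; fill each atom to its normal valence:
  4 × C: 2 H each → 8
  3 × C: 1 H each → 3
  2 × O: no H
  1 × C: 3 H
  Total hydrogens = 14.

14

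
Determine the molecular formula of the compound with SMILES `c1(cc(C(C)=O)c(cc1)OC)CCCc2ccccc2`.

Heavy atoms from the SMILES: 18 C, 2 O.
Implicit hydrogens by atom environment:
  8 × C (aromatic): 1 H each → 8
  4 × C (aromatic): no H
  3 × C: 2 H each → 6
  2 × C: 3 H each → 6
  2 × O: no H
  1 × C: no H
  Total hydrogens = 20.
Molecular formula: C18H20O2

C18H20O2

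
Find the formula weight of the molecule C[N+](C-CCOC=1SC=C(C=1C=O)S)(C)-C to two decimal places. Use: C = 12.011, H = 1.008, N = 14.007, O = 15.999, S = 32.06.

260.39

Molecular formula: C11H18NO2S2+.
M = 11×12.011 + 18×1.008 + 1×14.007 + 2×15.999 + 2×32.06 = 260.39 g/mol.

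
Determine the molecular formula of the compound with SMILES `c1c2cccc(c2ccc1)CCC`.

C13H14

Heavy atoms from the SMILES: 13 C.
Implicit hydrogens by atom environment:
  7 × C (aromatic): 1 H each → 7
  3 × C (aromatic): no H
  2 × C: 2 H each → 4
  1 × C: 3 H
  Total hydrogens = 14.
Molecular formula: C13H14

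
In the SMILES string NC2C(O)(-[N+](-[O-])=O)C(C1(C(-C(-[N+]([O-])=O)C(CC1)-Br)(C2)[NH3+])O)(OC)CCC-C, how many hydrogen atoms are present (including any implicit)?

Hydrogens are implicit in SMILES; fill each atom to its normal valence:
  6 × C: 2 H each → 12
  4 × C: no H
  3 × C: 1 H each → 3
  3 × O: no H
  2 × C: 3 H each → 6
  2 × N (charge +1): no H
  2 × O: 1 H each → 2
  2 × O (charge -1): no H
  1 × Br: no H
  1 × N (charge +1): 3 H
  1 × N: 2 H
  Total hydrogens = 28.

28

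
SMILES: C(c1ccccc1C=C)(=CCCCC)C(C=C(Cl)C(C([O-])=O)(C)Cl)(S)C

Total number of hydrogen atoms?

Hydrogens are implicit in SMILES; fill each atom to its normal valence:
  5 × C: no H
  4 × C: 2 H each → 8
  4 × C (aromatic): 1 H each → 4
  3 × C: 3 H each → 9
  3 × C: 1 H each → 3
  2 × C (aromatic): no H
  2 × Cl: no H
  1 × O: no H
  1 × O (charge -1): no H
  1 × S: 1 H
  Total hydrogens = 25.

25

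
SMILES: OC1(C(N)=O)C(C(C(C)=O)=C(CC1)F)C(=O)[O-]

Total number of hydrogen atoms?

11

Hydrogens are implicit in SMILES; fill each atom to its normal valence:
  6 × C: no H
  3 × O: no H
  2 × C: 2 H each → 4
  1 × C: 3 H
  1 × C: 1 H
  1 × F: no H
  1 × N: 2 H
  1 × O: 1 H
  1 × O (charge -1): no H
  Total hydrogens = 11.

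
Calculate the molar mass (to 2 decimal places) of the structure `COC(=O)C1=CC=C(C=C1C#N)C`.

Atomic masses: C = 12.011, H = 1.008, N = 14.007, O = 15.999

175.19

Molecular formula: C10H9NO2.
M = 10×12.011 + 9×1.008 + 1×14.007 + 2×15.999 = 175.19 g/mol.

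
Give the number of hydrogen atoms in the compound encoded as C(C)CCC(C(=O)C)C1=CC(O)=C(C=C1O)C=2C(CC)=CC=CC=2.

26

Hydrogens are implicit in SMILES; fill each atom to its normal valence:
  6 × C (aromatic): 1 H each → 6
  6 × C (aromatic): no H
  4 × C: 2 H each → 8
  3 × C: 3 H each → 9
  2 × O: 1 H each → 2
  1 × C: 1 H
  1 × C: no H
  1 × O: no H
  Total hydrogens = 26.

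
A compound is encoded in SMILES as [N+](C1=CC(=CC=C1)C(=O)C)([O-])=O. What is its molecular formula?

Heavy atoms from the SMILES: 8 C, 1 N, 3 O.
Implicit hydrogens by atom environment:
  4 × C (aromatic): 1 H each → 4
  2 × C (aromatic): no H
  2 × O: no H
  1 × C: 3 H
  1 × C: no H
  1 × N (charge +1): no H
  1 × O (charge -1): no H
  Total hydrogens = 7.
Molecular formula: C8H7NO3

C8H7NO3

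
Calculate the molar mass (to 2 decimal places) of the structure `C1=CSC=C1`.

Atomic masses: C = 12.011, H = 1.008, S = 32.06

Molecular formula: C4H4S.
M = 4×12.011 + 4×1.008 + 1×32.06 = 84.14 g/mol.

84.14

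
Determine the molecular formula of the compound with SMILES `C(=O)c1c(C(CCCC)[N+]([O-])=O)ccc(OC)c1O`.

Heavy atoms from the SMILES: 13 C, 1 N, 5 O.
Implicit hydrogens by atom environment:
  4 × C (aromatic): no H
  3 × C: 2 H each → 6
  3 × O: no H
  2 × C: 3 H each → 6
  2 × C (aromatic): 1 H each → 2
  2 × C: 1 H each → 2
  1 × N (charge +1): no H
  1 × O: 1 H
  1 × O (charge -1): no H
  Total hydrogens = 17.
Molecular formula: C13H17NO5

C13H17NO5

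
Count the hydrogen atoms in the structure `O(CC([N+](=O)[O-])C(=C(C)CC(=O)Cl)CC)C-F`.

15

Hydrogens are implicit in SMILES; fill each atom to its normal valence:
  4 × C: 2 H each → 8
  3 × C: no H
  3 × O: no H
  2 × C: 3 H each → 6
  1 × C: 1 H
  1 × Cl: no H
  1 × F: no H
  1 × N (charge +1): no H
  1 × O (charge -1): no H
  Total hydrogens = 15.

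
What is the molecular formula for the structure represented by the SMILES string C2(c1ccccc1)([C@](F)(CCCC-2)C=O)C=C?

C15H17FO

Heavy atoms from the SMILES: 15 C, 1 F, 1 O.
Implicit hydrogens by atom environment:
  5 × C: 2 H each → 10
  5 × C (aromatic): 1 H each → 5
  2 × C: 1 H each → 2
  2 × C: no H
  1 × C (aromatic): no H
  1 × F: no H
  1 × O: no H
  Total hydrogens = 17.
Molecular formula: C15H17FO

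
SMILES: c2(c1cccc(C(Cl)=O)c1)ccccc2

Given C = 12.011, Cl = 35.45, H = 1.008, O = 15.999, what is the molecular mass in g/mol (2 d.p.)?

216.66

Molecular formula: C13H9ClO.
M = 13×12.011 + 1×35.45 + 9×1.008 + 1×15.999 = 216.66 g/mol.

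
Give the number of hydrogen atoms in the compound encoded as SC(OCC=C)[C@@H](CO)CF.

13

Hydrogens are implicit in SMILES; fill each atom to its normal valence:
  4 × C: 2 H each → 8
  3 × C: 1 H each → 3
  1 × F: no H
  1 × O: 1 H
  1 × O: no H
  1 × S: 1 H
  Total hydrogens = 13.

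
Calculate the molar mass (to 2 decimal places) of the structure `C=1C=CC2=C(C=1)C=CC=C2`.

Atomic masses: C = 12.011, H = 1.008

128.17

Molecular formula: C10H8.
M = 10×12.011 + 8×1.008 = 128.17 g/mol.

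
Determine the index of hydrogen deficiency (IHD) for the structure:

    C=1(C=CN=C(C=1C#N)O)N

6

Molecular formula from the SMILES: C6H5N3O.
DoU = (2C + 2 + N − H − X)/2 = (2·6 + 2 + 3 − 5 − 0)/2 = 12/2 = 6.
(Structurally: 1 ring(s) + 5 π bond(s) = 6.)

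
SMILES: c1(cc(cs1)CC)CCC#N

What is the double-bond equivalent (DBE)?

Molecular formula from the SMILES: C9H11NS.
DoU = (2C + 2 + N − H − X)/2 = (2·9 + 2 + 1 − 11 − 0)/2 = 10/2 = 5.
(Structurally: 1 ring(s) + 4 π bond(s) = 5.)

5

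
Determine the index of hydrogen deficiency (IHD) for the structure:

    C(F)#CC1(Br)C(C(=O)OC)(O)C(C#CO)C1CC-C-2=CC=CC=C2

Molecular formula from the SMILES: C18H16BrFO4.
DoU = (2C + 2 + N − H − X)/2 = (2·18 + 2 + 0 − 16 − 2)/2 = 20/2 = 10.
(Structurally: 2 ring(s) + 8 π bond(s) = 10.)

10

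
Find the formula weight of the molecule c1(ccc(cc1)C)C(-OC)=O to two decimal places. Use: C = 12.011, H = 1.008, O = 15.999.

Molecular formula: C9H10O2.
M = 9×12.011 + 10×1.008 + 2×15.999 = 150.18 g/mol.

150.18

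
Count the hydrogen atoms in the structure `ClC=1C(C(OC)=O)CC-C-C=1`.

Hydrogens are implicit in SMILES; fill each atom to its normal valence:
  3 × C: 2 H each → 6
  2 × C: 1 H each → 2
  2 × C: no H
  2 × O: no H
  1 × C: 3 H
  1 × Cl: no H
  Total hydrogens = 11.

11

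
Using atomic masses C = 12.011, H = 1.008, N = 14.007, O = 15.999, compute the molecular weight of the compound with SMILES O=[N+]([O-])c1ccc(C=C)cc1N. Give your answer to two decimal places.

Molecular formula: C8H8N2O2.
M = 8×12.011 + 8×1.008 + 2×14.007 + 2×15.999 = 164.16 g/mol.

164.16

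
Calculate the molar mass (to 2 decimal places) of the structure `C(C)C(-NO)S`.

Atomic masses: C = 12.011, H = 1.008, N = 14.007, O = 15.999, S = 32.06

107.17

Molecular formula: C3H9NOS.
M = 3×12.011 + 9×1.008 + 1×14.007 + 1×15.999 + 1×32.06 = 107.17 g/mol.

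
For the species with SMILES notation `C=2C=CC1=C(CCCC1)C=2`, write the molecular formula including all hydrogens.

C10H12

Heavy atoms from the SMILES: 10 C.
Implicit hydrogens by atom environment:
  4 × C: 2 H each → 8
  4 × C (aromatic): 1 H each → 4
  2 × C (aromatic): no H
  Total hydrogens = 12.
Molecular formula: C10H12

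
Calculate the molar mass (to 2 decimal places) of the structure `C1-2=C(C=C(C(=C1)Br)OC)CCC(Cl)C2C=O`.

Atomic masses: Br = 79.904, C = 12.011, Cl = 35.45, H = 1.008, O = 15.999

303.58

Molecular formula: C12H12BrClO2.
M = 1×79.904 + 12×12.011 + 1×35.45 + 12×1.008 + 2×15.999 = 303.58 g/mol.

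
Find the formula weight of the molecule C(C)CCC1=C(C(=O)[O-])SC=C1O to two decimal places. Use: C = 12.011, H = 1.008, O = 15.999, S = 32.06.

Molecular formula: C9H11O3S-.
M = 9×12.011 + 11×1.008 + 3×15.999 + 1×32.06 = 199.24 g/mol.

199.24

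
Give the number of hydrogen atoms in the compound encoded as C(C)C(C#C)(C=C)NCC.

Hydrogens are implicit in SMILES; fill each atom to its normal valence:
  3 × C: 2 H each → 6
  2 × C: 3 H each → 6
  2 × C: 1 H each → 2
  2 × C: no H
  1 × N: 1 H
  Total hydrogens = 15.

15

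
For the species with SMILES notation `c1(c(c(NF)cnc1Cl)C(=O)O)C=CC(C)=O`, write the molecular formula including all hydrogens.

C10H8ClFN2O3

Heavy atoms from the SMILES: 10 C, 1 Cl, 1 F, 2 N, 3 O.
Implicit hydrogens by atom environment:
  4 × C (aromatic): no H
  2 × C: 1 H each → 2
  2 × C: no H
  2 × O: no H
  1 × C: 3 H
  1 × C (aromatic): 1 H
  1 × Cl: no H
  1 × F: no H
  1 × N: 1 H
  1 × N (aromatic): no H
  1 × O: 1 H
  Total hydrogens = 8.
Molecular formula: C10H8ClFN2O3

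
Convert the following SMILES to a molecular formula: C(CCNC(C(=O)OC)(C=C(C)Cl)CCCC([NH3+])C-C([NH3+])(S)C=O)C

Heavy atoms from the SMILES: 17 C, 1 Cl, 3 N, 3 O, 1 S.
Implicit hydrogens by atom environment:
  7 × C: 2 H each → 14
  4 × C: no H
  3 × C: 3 H each → 9
  3 × C: 1 H each → 3
  3 × O: no H
  2 × N (charge +1): 3 H each → 6
  1 × Cl: no H
  1 × N: 1 H
  1 × S: 1 H
  Total hydrogens = 34.
Net charge +2.
Molecular formula: [C17H34ClN3O3S]2+

[C17H34ClN3O3S]2+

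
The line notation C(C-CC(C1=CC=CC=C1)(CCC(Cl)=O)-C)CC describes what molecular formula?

Heavy atoms from the SMILES: 16 C, 1 Cl, 1 O.
Implicit hydrogens by atom environment:
  6 × C: 2 H each → 12
  5 × C (aromatic): 1 H each → 5
  2 × C: 3 H each → 6
  2 × C: no H
  1 × C (aromatic): no H
  1 × Cl: no H
  1 × O: no H
  Total hydrogens = 23.
Molecular formula: C16H23ClO

C16H23ClO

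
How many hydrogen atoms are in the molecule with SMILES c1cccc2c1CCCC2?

12

Hydrogens are implicit in SMILES; fill each atom to its normal valence:
  4 × C: 2 H each → 8
  4 × C (aromatic): 1 H each → 4
  2 × C (aromatic): no H
  Total hydrogens = 12.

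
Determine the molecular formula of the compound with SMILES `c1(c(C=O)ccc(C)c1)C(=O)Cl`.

Heavy atoms from the SMILES: 9 C, 1 Cl, 2 O.
Implicit hydrogens by atom environment:
  3 × C (aromatic): 1 H each → 3
  3 × C (aromatic): no H
  2 × O: no H
  1 × C: 3 H
  1 × C: 1 H
  1 × C: no H
  1 × Cl: no H
  Total hydrogens = 7.
Molecular formula: C9H7ClO2

C9H7ClO2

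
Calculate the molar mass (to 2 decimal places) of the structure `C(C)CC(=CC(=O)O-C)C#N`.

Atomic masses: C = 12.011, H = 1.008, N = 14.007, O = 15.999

153.18

Molecular formula: C8H11NO2.
M = 8×12.011 + 11×1.008 + 1×14.007 + 2×15.999 = 153.18 g/mol.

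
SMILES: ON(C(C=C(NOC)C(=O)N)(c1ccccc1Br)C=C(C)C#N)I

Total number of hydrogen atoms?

Hydrogens are implicit in SMILES; fill each atom to its normal valence:
  5 × C: no H
  4 × C (aromatic): 1 H each → 4
  2 × C: 3 H each → 6
  2 × C: 1 H each → 2
  2 × C (aromatic): no H
  2 × N: no H
  2 × O: no H
  1 × Br: no H
  1 × I: no H
  1 × N: 2 H
  1 × N: 1 H
  1 × O: 1 H
  Total hydrogens = 16.

16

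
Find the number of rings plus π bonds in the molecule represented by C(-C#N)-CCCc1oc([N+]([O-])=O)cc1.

Molecular formula from the SMILES: C9H10N2O3.
DoU = (2C + 2 + N − H − X)/2 = (2·9 + 2 + 2 − 10 − 0)/2 = 12/2 = 6.
(Structurally: 1 ring(s) + 5 π bond(s) = 6.)

6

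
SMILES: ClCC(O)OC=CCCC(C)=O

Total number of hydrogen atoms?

13

Hydrogens are implicit in SMILES; fill each atom to its normal valence:
  3 × C: 2 H each → 6
  3 × C: 1 H each → 3
  2 × O: no H
  1 × C: 3 H
  1 × C: no H
  1 × Cl: no H
  1 × O: 1 H
  Total hydrogens = 13.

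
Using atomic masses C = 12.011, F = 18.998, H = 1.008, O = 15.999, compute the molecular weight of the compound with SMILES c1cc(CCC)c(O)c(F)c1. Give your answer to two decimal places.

154.18

Molecular formula: C9H11FO.
M = 9×12.011 + 1×18.998 + 11×1.008 + 1×15.999 = 154.18 g/mol.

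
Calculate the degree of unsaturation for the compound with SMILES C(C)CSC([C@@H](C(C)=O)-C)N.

1

Molecular formula from the SMILES: C8H17NOS.
DoU = (2C + 2 + N − H − X)/2 = (2·8 + 2 + 1 − 17 − 0)/2 = 2/2 = 1.
(Structurally: 0 ring(s) + 1 π bond(s) = 1.)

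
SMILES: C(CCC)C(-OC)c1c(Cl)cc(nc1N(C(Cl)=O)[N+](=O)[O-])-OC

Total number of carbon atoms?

The symbol for carbon appears 13 times in the SMILES. Lowercase c denotes aromatic carbon and counts toward C.

13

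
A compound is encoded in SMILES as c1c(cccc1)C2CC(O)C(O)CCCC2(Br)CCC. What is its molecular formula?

C17H25BrO2

Heavy atoms from the SMILES: 1 Br, 17 C, 2 O.
Implicit hydrogens by atom environment:
  6 × C: 2 H each → 12
  5 × C (aromatic): 1 H each → 5
  3 × C: 1 H each → 3
  2 × O: 1 H each → 2
  1 × Br: no H
  1 × C: 3 H
  1 × C: no H
  1 × C (aromatic): no H
  Total hydrogens = 25.
Molecular formula: C17H25BrO2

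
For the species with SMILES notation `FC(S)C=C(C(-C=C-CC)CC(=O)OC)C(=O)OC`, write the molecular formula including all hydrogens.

C13H19FO4S

Heavy atoms from the SMILES: 13 C, 1 F, 4 O, 1 S.
Implicit hydrogens by atom environment:
  5 × C: 1 H each → 5
  4 × O: no H
  3 × C: 3 H each → 9
  3 × C: no H
  2 × C: 2 H each → 4
  1 × F: no H
  1 × S: 1 H
  Total hydrogens = 19.
Molecular formula: C13H19FO4S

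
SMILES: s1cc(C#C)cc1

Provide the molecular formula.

Heavy atoms from the SMILES: 6 C, 1 S.
Implicit hydrogens by atom environment:
  3 × C (aromatic): 1 H each → 3
  1 × C: 1 H
  1 × C (aromatic): no H
  1 × C: no H
  1 × S (aromatic): no H
  Total hydrogens = 4.
Molecular formula: C6H4S

C6H4S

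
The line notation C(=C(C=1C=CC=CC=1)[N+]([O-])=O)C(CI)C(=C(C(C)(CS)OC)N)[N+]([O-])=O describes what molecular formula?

C16H20IN3O5S

Heavy atoms from the SMILES: 16 C, 1 I, 3 N, 5 O, 1 S.
Implicit hydrogens by atom environment:
  5 × C (aromatic): 1 H each → 5
  4 × C: no H
  3 × O: no H
  2 × C: 3 H each → 6
  2 × C: 2 H each → 4
  2 × C: 1 H each → 2
  2 × N (charge +1): no H
  2 × O (charge -1): no H
  1 × C (aromatic): no H
  1 × I: no H
  1 × N: 2 H
  1 × S: 1 H
  Total hydrogens = 20.
Molecular formula: C16H20IN3O5S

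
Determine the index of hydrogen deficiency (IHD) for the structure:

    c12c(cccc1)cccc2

Molecular formula from the SMILES: C10H8.
DoU = (2C + 2 + N − H − X)/2 = (2·10 + 2 + 0 − 8 − 0)/2 = 14/2 = 7.
(Structurally: 2 ring(s) + 5 π bond(s) = 7.)

7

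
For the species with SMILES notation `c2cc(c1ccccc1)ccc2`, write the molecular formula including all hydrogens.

Heavy atoms from the SMILES: 12 C.
Implicit hydrogens by atom environment:
  10 × C (aromatic): 1 H each → 10
  2 × C (aromatic): no H
  Total hydrogens = 10.
Molecular formula: C12H10

C12H10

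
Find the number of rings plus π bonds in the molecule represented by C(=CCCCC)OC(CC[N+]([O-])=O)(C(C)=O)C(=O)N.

4

Molecular formula from the SMILES: C12H20N2O5.
DoU = (2C + 2 + N − H − X)/2 = (2·12 + 2 + 2 − 20 − 0)/2 = 8/2 = 4.
(Structurally: 0 ring(s) + 4 π bond(s) = 4.)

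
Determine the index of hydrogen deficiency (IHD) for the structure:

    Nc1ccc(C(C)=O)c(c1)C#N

7

Molecular formula from the SMILES: C9H8N2O.
DoU = (2C + 2 + N − H − X)/2 = (2·9 + 2 + 2 − 8 − 0)/2 = 14/2 = 7.
(Structurally: 1 ring(s) + 6 π bond(s) = 7.)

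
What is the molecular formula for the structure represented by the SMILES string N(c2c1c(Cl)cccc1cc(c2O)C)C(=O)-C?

C13H12ClNO2

Heavy atoms from the SMILES: 13 C, 1 Cl, 1 N, 2 O.
Implicit hydrogens by atom environment:
  6 × C (aromatic): no H
  4 × C (aromatic): 1 H each → 4
  2 × C: 3 H each → 6
  1 × C: no H
  1 × Cl: no H
  1 × N: 1 H
  1 × O: 1 H
  1 × O: no H
  Total hydrogens = 12.
Molecular formula: C13H12ClNO2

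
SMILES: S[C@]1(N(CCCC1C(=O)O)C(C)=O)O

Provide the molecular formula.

Heavy atoms from the SMILES: 8 C, 1 N, 4 O, 1 S.
Implicit hydrogens by atom environment:
  3 × C: 2 H each → 6
  3 × C: no H
  2 × O: 1 H each → 2
  2 × O: no H
  1 × C: 3 H
  1 × C: 1 H
  1 × N: no H
  1 × S: 1 H
  Total hydrogens = 13.
Molecular formula: C8H13NO4S

C8H13NO4S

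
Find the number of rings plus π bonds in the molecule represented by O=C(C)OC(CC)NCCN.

1

Molecular formula from the SMILES: C7H16N2O2.
DoU = (2C + 2 + N − H − X)/2 = (2·7 + 2 + 2 − 16 − 0)/2 = 2/2 = 1.
(Structurally: 0 ring(s) + 1 π bond(s) = 1.)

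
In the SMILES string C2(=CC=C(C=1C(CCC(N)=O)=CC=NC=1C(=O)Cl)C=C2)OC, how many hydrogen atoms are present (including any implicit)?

Hydrogens are implicit in SMILES; fill each atom to its normal valence:
  6 × C (aromatic): 1 H each → 6
  5 × C (aromatic): no H
  3 × O: no H
  2 × C: 2 H each → 4
  2 × C: no H
  1 × C: 3 H
  1 × Cl: no H
  1 × N: 2 H
  1 × N (aromatic): no H
  Total hydrogens = 15.

15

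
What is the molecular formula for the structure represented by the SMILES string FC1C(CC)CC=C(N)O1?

Heavy atoms from the SMILES: 7 C, 1 F, 1 N, 1 O.
Implicit hydrogens by atom environment:
  3 × C: 1 H each → 3
  2 × C: 2 H each → 4
  1 × C: 3 H
  1 × C: no H
  1 × F: no H
  1 × N: 2 H
  1 × O: no H
  Total hydrogens = 12.
Molecular formula: C7H12FNO

C7H12FNO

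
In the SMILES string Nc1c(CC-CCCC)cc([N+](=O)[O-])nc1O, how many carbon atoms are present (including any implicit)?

The symbol for carbon appears 11 times in the SMILES. Lowercase c denotes aromatic carbon and counts toward C.

11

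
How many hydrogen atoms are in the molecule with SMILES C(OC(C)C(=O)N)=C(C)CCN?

Hydrogens are implicit in SMILES; fill each atom to its normal valence:
  2 × C: 3 H each → 6
  2 × C: 2 H each → 4
  2 × C: 1 H each → 2
  2 × C: no H
  2 × N: 2 H each → 4
  2 × O: no H
  Total hydrogens = 16.

16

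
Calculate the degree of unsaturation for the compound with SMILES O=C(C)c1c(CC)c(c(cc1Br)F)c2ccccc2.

9

Molecular formula from the SMILES: C16H14BrFO.
DoU = (2C + 2 + N − H − X)/2 = (2·16 + 2 + 0 − 14 − 2)/2 = 18/2 = 9.
(Structurally: 2 ring(s) + 7 π bond(s) = 9.)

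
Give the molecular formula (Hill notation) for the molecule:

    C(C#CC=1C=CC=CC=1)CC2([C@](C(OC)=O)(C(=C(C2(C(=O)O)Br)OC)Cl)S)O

Heavy atoms from the SMILES: 1 Br, 19 C, 1 Cl, 6 O, 1 S.
Implicit hydrogens by atom environment:
  9 × C: no H
  5 × C (aromatic): 1 H each → 5
  4 × O: no H
  2 × C: 3 H each → 6
  2 × C: 2 H each → 4
  2 × O: 1 H each → 2
  1 × Br: no H
  1 × C (aromatic): no H
  1 × Cl: no H
  1 × S: 1 H
  Total hydrogens = 18.
Molecular formula: C19H18BrClO6S

C19H18BrClO6S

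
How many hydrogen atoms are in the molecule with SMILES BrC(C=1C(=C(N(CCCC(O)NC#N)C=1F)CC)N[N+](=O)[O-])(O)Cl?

Hydrogens are implicit in SMILES; fill each atom to its normal valence:
  4 × C: 2 H each → 8
  4 × C (aromatic): no H
  2 × C: no H
  2 × N: 1 H each → 2
  2 × O: 1 H each → 2
  1 × Br: no H
  1 × C: 3 H
  1 × C: 1 H
  1 × Cl: no H
  1 × F: no H
  1 × N (aromatic): no H
  1 × N (charge +1): no H
  1 × N: no H
  1 × O: no H
  1 × O (charge -1): no H
  Total hydrogens = 16.

16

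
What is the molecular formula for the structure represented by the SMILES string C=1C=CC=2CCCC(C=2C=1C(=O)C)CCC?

C15H20O

Heavy atoms from the SMILES: 15 C, 1 O.
Implicit hydrogens by atom environment:
  5 × C: 2 H each → 10
  3 × C (aromatic): 1 H each → 3
  3 × C (aromatic): no H
  2 × C: 3 H each → 6
  1 × C: 1 H
  1 × C: no H
  1 × O: no H
  Total hydrogens = 20.
Molecular formula: C15H20O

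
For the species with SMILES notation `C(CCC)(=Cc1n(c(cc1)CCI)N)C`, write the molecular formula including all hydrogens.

C12H19IN2

Heavy atoms from the SMILES: 12 C, 1 I, 2 N.
Implicit hydrogens by atom environment:
  4 × C: 2 H each → 8
  2 × C: 3 H each → 6
  2 × C (aromatic): 1 H each → 2
  2 × C (aromatic): no H
  1 × C: 1 H
  1 × C: no H
  1 × I: no H
  1 × N: 2 H
  1 × N (aromatic): no H
  Total hydrogens = 19.
Molecular formula: C12H19IN2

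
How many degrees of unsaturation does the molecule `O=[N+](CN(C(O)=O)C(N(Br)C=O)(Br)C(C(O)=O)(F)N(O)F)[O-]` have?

4

Molecular formula from the SMILES: C6H6Br2F2N4O8.
DoU = (2C + 2 + N − H − X)/2 = (2·6 + 2 + 4 − 6 − 4)/2 = 8/2 = 4.
(Structurally: 0 ring(s) + 4 π bond(s) = 4.)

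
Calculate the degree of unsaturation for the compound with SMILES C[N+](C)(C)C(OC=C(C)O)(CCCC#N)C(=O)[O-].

4

Molecular formula from the SMILES: C12H20N2O4.
DoU = (2C + 2 + N − H − X)/2 = (2·12 + 2 + 2 − 20 − 0)/2 = 8/2 = 4.
(Structurally: 0 ring(s) + 4 π bond(s) = 4.)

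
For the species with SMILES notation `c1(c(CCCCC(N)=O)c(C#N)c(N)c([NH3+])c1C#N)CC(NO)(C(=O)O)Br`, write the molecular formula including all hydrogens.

C16H20BrN6O4+

Heavy atoms from the SMILES: 1 Br, 16 C, 6 N, 4 O.
Implicit hydrogens by atom environment:
  6 × C (aromatic): no H
  5 × C: 2 H each → 10
  5 × C: no H
  2 × N: 2 H each → 4
  2 × N: no H
  2 × O: 1 H each → 2
  2 × O: no H
  1 × Br: no H
  1 × N (charge +1): 3 H
  1 × N: 1 H
  Total hydrogens = 20.
Net charge +1.
Molecular formula: C16H20BrN6O4+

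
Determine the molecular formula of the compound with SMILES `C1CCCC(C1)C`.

C7H14

Heavy atoms from the SMILES: 7 C.
Implicit hydrogens by atom environment:
  5 × C: 2 H each → 10
  1 × C: 3 H
  1 × C: 1 H
  Total hydrogens = 14.
Molecular formula: C7H14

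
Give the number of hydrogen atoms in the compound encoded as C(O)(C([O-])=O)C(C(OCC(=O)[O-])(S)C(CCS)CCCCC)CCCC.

32

Hydrogens are implicit in SMILES; fill each atom to its normal valence:
  10 × C: 2 H each → 20
  3 × C: 1 H each → 3
  3 × C: no H
  3 × O: no H
  2 × C: 3 H each → 6
  2 × O (charge -1): no H
  2 × S: 1 H each → 2
  1 × O: 1 H
  Total hydrogens = 32.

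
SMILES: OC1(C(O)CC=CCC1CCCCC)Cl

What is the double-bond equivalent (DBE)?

2

Molecular formula from the SMILES: C12H21ClO2.
DoU = (2C + 2 + N − H − X)/2 = (2·12 + 2 + 0 − 21 − 1)/2 = 4/2 = 2.
(Structurally: 1 ring(s) + 1 π bond(s) = 2.)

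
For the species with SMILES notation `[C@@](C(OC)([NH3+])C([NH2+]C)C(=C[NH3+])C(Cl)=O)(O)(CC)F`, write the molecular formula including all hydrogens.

Heavy atoms from the SMILES: 10 C, 1 Cl, 1 F, 3 N, 3 O.
Implicit hydrogens by atom environment:
  4 × C: no H
  3 × C: 3 H each → 9
  2 × C: 1 H each → 2
  2 × N (charge +1): 3 H each → 6
  2 × O: no H
  1 × C: 2 H
  1 × Cl: no H
  1 × F: no H
  1 × N (charge +1): 2 H
  1 × O: 1 H
  Total hydrogens = 22.
Net charge +3.
Molecular formula: [C10H22ClFN3O3]3+

[C10H22ClFN3O3]3+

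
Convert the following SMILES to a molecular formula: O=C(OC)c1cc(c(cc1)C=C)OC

C11H12O3

Heavy atoms from the SMILES: 11 C, 3 O.
Implicit hydrogens by atom environment:
  3 × C (aromatic): 1 H each → 3
  3 × C (aromatic): no H
  3 × O: no H
  2 × C: 3 H each → 6
  1 × C: 2 H
  1 × C: 1 H
  1 × C: no H
  Total hydrogens = 12.
Molecular formula: C11H12O3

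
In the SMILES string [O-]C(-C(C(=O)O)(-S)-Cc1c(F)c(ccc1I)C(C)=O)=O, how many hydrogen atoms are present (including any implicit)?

9

Hydrogens are implicit in SMILES; fill each atom to its normal valence:
  4 × C (aromatic): no H
  4 × C: no H
  3 × O: no H
  2 × C (aromatic): 1 H each → 2
  1 × C: 3 H
  1 × C: 2 H
  1 × F: no H
  1 × I: no H
  1 × O: 1 H
  1 × O (charge -1): no H
  1 × S: 1 H
  Total hydrogens = 9.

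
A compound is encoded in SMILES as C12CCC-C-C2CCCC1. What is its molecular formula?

Heavy atoms from the SMILES: 10 C.
Implicit hydrogens by atom environment:
  8 × C: 2 H each → 16
  2 × C: 1 H each → 2
  Total hydrogens = 18.
Molecular formula: C10H18

C10H18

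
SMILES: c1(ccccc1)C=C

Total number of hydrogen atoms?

Hydrogens are implicit in SMILES; fill each atom to its normal valence:
  5 × C (aromatic): 1 H each → 5
  1 × C: 2 H
  1 × C: 1 H
  1 × C (aromatic): no H
  Total hydrogens = 8.

8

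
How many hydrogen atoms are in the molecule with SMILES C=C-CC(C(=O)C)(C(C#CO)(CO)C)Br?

Hydrogens are implicit in SMILES; fill each atom to its normal valence:
  5 × C: no H
  3 × C: 2 H each → 6
  2 × C: 3 H each → 6
  2 × O: 1 H each → 2
  1 × Br: no H
  1 × C: 1 H
  1 × O: no H
  Total hydrogens = 15.

15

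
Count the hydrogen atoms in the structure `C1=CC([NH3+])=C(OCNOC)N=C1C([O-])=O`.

Hydrogens are implicit in SMILES; fill each atom to its normal valence:
  3 × C (aromatic): no H
  3 × O: no H
  2 × C (aromatic): 1 H each → 2
  1 × C: 3 H
  1 × C: 2 H
  1 × C: no H
  1 × N (charge +1): 3 H
  1 × N: 1 H
  1 × N (aromatic): no H
  1 × O (charge -1): no H
  Total hydrogens = 11.

11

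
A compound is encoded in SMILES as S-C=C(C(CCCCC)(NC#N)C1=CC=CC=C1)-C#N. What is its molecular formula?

C16H19N3S

Heavy atoms from the SMILES: 16 C, 3 N, 1 S.
Implicit hydrogens by atom environment:
  5 × C (aromatic): 1 H each → 5
  4 × C: 2 H each → 8
  4 × C: no H
  2 × N: no H
  1 × C: 3 H
  1 × C: 1 H
  1 × C (aromatic): no H
  1 × N: 1 H
  1 × S: 1 H
  Total hydrogens = 19.
Molecular formula: C16H19N3S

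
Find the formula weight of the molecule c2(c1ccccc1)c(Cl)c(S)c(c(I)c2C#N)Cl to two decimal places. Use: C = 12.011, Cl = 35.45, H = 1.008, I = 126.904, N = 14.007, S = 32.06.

Molecular formula: C13H6Cl2INS.
M = 13×12.011 + 2×35.45 + 6×1.008 + 1×126.904 + 1×14.007 + 1×32.06 = 406.06 g/mol.

406.06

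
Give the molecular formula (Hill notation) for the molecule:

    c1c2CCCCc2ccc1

Heavy atoms from the SMILES: 10 C.
Implicit hydrogens by atom environment:
  4 × C: 2 H each → 8
  4 × C (aromatic): 1 H each → 4
  2 × C (aromatic): no H
  Total hydrogens = 12.
Molecular formula: C10H12

C10H12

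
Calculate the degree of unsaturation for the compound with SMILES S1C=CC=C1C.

3

Molecular formula from the SMILES: C5H6S.
DoU = (2C + 2 + N − H − X)/2 = (2·5 + 2 + 0 − 6 − 0)/2 = 6/2 = 3.
(Structurally: 1 ring(s) + 2 π bond(s) = 3.)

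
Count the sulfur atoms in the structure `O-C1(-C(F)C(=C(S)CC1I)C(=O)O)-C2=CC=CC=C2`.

1

The symbol for sulfur appears 1 time in the SMILES.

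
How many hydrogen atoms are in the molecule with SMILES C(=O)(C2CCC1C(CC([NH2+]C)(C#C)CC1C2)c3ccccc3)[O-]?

25

Hydrogens are implicit in SMILES; fill each atom to its normal valence:
  5 × C: 2 H each → 10
  5 × C: 1 H each → 5
  5 × C (aromatic): 1 H each → 5
  3 × C: no H
  1 × C: 3 H
  1 × C (aromatic): no H
  1 × N (charge +1): 2 H
  1 × O: no H
  1 × O (charge -1): no H
  Total hydrogens = 25.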